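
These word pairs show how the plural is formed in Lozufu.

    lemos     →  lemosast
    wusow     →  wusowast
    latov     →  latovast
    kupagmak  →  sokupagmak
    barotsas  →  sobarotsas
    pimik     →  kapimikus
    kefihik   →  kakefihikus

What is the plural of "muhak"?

somuhak

lemos and barotsas both end in -s yet inflect differently (lemosast, sobarotsas), so the final letter is not what conditions the rule; the last vowel is.
"muhak" has last vowel 'a'. The stems whose last vowel is 'a' (kupagmak → sokupagmak, barotsas → sobarotsas) add the prefix so-.
So muhak → somuhak.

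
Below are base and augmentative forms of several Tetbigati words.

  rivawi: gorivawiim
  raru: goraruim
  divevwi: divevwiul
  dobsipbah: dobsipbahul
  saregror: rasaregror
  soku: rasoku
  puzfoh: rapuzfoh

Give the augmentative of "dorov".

"dorov" begins with d-. The stems beginning with d- (divevwi → divevwiul, dobsipbah → dobsipbahul) add -ul.
The other patterns: stems beginning with r- add go- … -im around the stem; stems beginning with p- or s- add the prefix ra-.
So dorov → dorovul.

dorovul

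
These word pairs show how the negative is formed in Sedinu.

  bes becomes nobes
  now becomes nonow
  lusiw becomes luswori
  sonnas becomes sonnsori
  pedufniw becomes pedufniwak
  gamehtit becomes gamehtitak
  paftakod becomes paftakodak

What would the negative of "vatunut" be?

"vatunut" has 3 vowels. The stems with 3 vowels (pedufniw → pedufniwak, gamehtit → gamehtitak, paftakod → paftakodak) add -ak.
The other patterns: stems with 1 vowel add the prefix no-; stems with 2 vowels delete the last vowel and add -ori.
So vatunut → vatunutak.

vatunutak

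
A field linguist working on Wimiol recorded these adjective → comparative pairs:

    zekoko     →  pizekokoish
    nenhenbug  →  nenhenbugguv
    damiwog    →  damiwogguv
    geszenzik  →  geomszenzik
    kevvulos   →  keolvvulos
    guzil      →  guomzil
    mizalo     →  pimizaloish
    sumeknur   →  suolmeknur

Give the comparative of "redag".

kevvulos and mizalo both have last vowel 'o' yet inflect differently (keolvvulos, pimizaloish), so the last vowel is not what conditions the rule; the final letter is.
"redag" ends in -g. The stems ending in -g (damiwog → damiwogguv, nenhenbug → nenhenbugguv) double the final consonant and add -uv.
The other patterns: stems ending in -r or -s insert -ol- after the first vowel; stems ending in -k or -l insert -om- after the first vowel; stems ending in -o add pi- … -ish around the stem.
So redag → redagguv.

redagguv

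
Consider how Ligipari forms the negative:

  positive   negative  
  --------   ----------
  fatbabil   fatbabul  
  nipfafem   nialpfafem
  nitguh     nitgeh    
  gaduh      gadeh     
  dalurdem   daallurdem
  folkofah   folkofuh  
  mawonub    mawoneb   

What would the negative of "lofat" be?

nitguh and folkofah both end in -h yet inflect differently (nitgeh, folkofuh), so the final letter is not what conditions the rule; the last vowel is.
"lofat" has last vowel 'a'. The one such stem in the data (folkofah → folkofuh) changes the last vowel to 'u' (as does fatbabil), so the same rule applies.
So lofat → lofut.

lofut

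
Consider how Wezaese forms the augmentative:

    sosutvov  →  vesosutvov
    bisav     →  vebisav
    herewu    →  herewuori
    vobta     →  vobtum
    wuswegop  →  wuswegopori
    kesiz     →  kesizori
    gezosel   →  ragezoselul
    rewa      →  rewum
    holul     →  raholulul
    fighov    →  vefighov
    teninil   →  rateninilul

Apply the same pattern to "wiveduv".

vewiveduv

bisav and vobta both have last vowel 'a' yet inflect differently (vebisav, vobtum), so the last vowel is not what conditions the rule; the final letter is.
"wiveduv" ends in -v. The stems ending in -v (sosutvov → vesosutvov, fighov → vefighov, bisav → vebisav) add the prefix ve-.
So wiveduv → vewiveduv.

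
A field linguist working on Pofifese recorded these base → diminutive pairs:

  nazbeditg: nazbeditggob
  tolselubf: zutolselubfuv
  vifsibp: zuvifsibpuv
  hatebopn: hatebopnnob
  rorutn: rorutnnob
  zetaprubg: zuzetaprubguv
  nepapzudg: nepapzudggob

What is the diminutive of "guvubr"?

"guvubr" has second-to-last letter 'b'. The stems whose second-to-last letter is 'b' (zetaprubg → zuzetaprubguv, tolselubf → zutolselubfuv, vifsibp → zuvifsibpuv) add zu- … -uv around the stem.
So guvubr → zuguvubruv.

zuguvubruv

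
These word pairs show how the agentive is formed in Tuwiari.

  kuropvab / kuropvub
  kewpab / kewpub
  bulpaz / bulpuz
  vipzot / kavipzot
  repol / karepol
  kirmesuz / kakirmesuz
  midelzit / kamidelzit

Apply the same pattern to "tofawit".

bulpaz and kirmesuz both end in -z yet inflect differently (bulpuz, kakirmesuz), so the final letter is not what conditions the rule; the last vowel is.
"tofawit" has last vowel 'i'. The one such stem in the data (midelzit → kamidelzit) adds the prefix ka-, so the same rule applies.
So tofawit → katofawit.

katofawit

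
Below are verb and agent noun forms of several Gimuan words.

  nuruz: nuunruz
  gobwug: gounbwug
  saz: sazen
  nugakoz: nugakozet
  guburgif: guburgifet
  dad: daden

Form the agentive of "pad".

paden

saz and nuruz both end in -z yet inflect differently (sazen, nuunruz), so the final letter is not what conditions the rule; the number of vowels is.
"pad" has 1 vowel. The stems with 1 vowel (dad → daden, saz → sazen) add -en.
The other patterns: stems with 2 vowels insert -un- after the first vowel; stems with 3 vowels add -et.
So pad → paden.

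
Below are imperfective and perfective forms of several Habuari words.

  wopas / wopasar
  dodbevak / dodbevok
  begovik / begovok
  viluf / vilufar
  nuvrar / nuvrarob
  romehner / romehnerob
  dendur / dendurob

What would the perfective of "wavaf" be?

wavafar

dodbevak and nuvrar both have last vowel 'a' yet inflect differently (dodbevok, nuvrarob), so the last vowel is not what conditions the rule; the final letter is.
"wavaf" ends in -f. The one such stem in the data (viluf → vilufar) adds -ar, so the same rule applies.
So wavaf → wavafar.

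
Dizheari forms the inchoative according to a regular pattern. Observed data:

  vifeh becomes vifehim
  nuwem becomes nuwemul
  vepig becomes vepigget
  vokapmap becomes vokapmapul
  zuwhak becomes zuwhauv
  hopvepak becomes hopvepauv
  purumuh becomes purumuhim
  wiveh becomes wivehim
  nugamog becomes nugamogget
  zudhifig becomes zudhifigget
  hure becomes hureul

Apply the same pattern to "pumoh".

pumohim

vifeh and hure both have last vowel 'e' yet inflect differently (vifehim, hureul), so the last vowel is not what conditions the rule; the final letter is.
"pumoh" ends in -h. The stems ending in -h (vifeh → vifehim, purumuh → purumuhim, wiveh → wivehim) add -im.
The other patterns: stems ending in -g double the final consonant and add -et; stems ending in -k drop the final letter and add -uv; stems ending in -e, -m or -p add -ul.
So pumoh → pumohim.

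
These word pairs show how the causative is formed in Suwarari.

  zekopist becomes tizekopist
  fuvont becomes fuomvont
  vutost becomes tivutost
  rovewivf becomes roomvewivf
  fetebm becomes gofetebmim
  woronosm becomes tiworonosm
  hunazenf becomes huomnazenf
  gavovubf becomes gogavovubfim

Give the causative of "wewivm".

fetebm and woronosm both end in -m yet inflect differently (gofetebmim, tiworonosm), so the final letter is not what conditions the rule; the second-to-last letter is.
"wewivm" has second-to-last letter 'v'. The one such stem in the data (rovewivf → roomvewivf) inserts -om- after the first vowel (as do hunazenf, fuvont), so the same rule applies.
So wewivm → weomwivm.

weomwivm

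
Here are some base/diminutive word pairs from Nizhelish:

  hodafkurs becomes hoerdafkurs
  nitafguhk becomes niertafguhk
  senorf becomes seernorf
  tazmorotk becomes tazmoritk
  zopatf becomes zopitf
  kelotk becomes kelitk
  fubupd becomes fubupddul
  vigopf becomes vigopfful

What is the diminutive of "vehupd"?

vehupddul

vigopf and zopatf both end in -f yet inflect differently (vigopfful, zopitf), so the final letter is not what conditions the rule; the second-to-last letter is.
"vehupd" has second-to-last letter 'p'. The stems whose second-to-last letter is 'p' (vigopf → vigopfful, fubupd → fubupddul) double the final consonant and add -ul.
The other patterns: stems whose second-to-last letter is 't' change the last vowel to 'i'; stems whose second-to-last letter is 'h' or 'r' insert -er- after the first vowel.
So vehupd → vehupddul.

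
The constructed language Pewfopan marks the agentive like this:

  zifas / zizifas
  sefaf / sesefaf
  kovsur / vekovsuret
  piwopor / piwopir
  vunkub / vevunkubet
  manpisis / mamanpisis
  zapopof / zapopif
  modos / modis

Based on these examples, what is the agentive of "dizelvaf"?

didizelvaf

kovsur and piwopor both end in -r yet inflect differently (vekovsuret, piwopir), so the final letter is not what conditions the rule; the last vowel is.
"dizelvaf" has last vowel 'a'. The stems whose last vowel is 'a' (zifas → zizifas, sefaf → sesefaf) repeat the first consonant+vowel as a prefix.
So dizelvaf → didizelvaf.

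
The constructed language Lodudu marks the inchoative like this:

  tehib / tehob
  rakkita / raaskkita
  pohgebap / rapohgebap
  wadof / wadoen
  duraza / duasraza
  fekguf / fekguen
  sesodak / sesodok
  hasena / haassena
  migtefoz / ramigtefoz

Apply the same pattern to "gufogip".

ragufogip

"gufogip" ends in -p. The one such stem in the data (pohgebap → rapohgebap) adds the prefix ra-, so the same rule applies.
The other patterns: stems ending in -f drop the final letter and add -en; stems ending in -a insert -as- after the first vowel; stems ending in -b or -k change the last vowel to 'o'.
So gufogip → ragufogip.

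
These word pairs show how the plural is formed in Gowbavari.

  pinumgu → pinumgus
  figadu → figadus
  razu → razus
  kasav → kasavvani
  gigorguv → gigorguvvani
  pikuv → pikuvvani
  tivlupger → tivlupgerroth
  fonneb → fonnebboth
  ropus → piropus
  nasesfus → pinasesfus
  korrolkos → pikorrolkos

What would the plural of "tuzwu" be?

pinumgu and gigorguv both have last vowel 'u' yet inflect differently (pinumgus, gigorguvvani), so the last vowel is not what conditions the rule; the final letter is.
"tuzwu" ends in -u. The stems ending in -u (pinumgu → pinumgus, figadu → figadus, razu → razus) drop the final letter and add -us.
The other patterns: stems ending in -v double the final consonant and add -ani; stems ending in -b or -r double the final consonant and add -oth; stems ending in -s add the prefix pi-.
So tuzwu → tuzwus.

tuzwus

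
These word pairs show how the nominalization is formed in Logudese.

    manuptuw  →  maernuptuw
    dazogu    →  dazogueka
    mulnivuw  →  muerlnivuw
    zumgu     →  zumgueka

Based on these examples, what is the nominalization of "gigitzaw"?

"gigitzaw" ends in a consonant. The stems ending in a consonant (mulnivuw → muerlnivuw, manuptuw → maernuptuw) insert -er- after the first vowel.
The other pattern: stems ending in a vowel add -eka.
So gigitzaw → giergitzaw.

giergitzaw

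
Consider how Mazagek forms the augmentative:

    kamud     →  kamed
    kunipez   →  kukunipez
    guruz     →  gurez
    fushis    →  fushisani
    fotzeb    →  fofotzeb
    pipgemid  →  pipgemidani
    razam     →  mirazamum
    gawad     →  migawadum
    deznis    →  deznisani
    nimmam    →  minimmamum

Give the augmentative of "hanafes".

hahanafes

"hanafes" has last vowel 'e'. The stems whose last vowel is 'e' (kunipez → kukunipez, fotzeb → fofotzeb) repeat the first consonant+vowel as a prefix.
The other patterns: stems whose last vowel is 'i' add -ani; stems whose last vowel is 'u' change the last vowel to 'e'; stems whose last vowel is 'a' add mi- … -um around the stem.
So hanafes → hahanafes.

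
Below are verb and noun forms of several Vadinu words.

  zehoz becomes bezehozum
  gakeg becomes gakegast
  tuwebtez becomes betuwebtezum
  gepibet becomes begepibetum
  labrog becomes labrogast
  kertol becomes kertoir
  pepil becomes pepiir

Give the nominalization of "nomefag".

kertol and labrog both have last vowel 'o' yet inflect differently (kertoir, labrogast), so the last vowel is not what conditions the rule; the final letter is.
"nomefag" ends in -g. The stems ending in -g (labrog → labrogast, gakeg → gakegast) add -ast.
So nomefag → nomefagast.

nomefagast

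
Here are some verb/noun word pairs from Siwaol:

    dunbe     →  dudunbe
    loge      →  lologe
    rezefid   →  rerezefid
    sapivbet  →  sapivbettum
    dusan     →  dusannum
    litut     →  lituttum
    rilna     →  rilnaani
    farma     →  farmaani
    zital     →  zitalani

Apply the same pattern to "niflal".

niflalani

dunbe and sapivbet both have last vowel 'e' yet inflect differently (dudunbe, sapivbettum), so the last vowel is not what conditions the rule; the final letter is.
"niflal" ends in -l. The one such stem in the data (zital → zitalani) adds -ani, so the same rule applies.
The other patterns: stems ending in -d or -e repeat the first consonant+vowel as a prefix; stems ending in -n or -t double the final consonant and add -um.
So niflal → niflalani.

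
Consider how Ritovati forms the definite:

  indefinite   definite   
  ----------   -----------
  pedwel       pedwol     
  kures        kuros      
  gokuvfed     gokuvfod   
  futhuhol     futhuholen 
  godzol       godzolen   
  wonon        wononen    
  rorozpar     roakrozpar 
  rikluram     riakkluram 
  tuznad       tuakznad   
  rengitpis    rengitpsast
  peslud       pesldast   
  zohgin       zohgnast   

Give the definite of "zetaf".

zeaktaf

"zetaf" has last vowel 'a'. The stems whose last vowel is 'a' (rorozpar → roakrozpar, rikluram → riakkluram, tuznad → tuakznad) insert -ak- after the first vowel.
The other patterns: stems whose last vowel is 'e' change the last vowel to 'o'; stems whose last vowel is 'o' add -en; stems whose last vowel is 'i' or 'u' delete the last vowel and add -ast.
So zetaf → zeaktaf.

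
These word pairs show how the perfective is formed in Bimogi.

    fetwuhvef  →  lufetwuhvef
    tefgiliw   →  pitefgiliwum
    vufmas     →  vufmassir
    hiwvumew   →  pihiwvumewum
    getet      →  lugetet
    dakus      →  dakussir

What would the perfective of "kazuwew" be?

"kazuwew" ends in -w. The stems ending in -w (hiwvumew → pihiwvumewum, tefgiliw → pitefgiliwum) add pi- … -um around the stem.
The other patterns: stems ending in -s double the final consonant and add -ir; stems ending in -f or -t add the prefix lu-.
So kazuwew → pikazuwewum.

pikazuwewum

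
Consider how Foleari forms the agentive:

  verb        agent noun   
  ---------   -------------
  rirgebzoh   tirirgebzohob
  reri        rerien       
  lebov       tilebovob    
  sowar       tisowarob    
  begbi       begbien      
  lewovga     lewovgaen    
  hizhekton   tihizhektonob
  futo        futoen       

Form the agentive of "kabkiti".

kabkitien

lebov and futo both have last vowel 'o' yet inflect differently (tilebovob, futoen), so the last vowel is not what conditions the rule; whether the stem ends in a vowel or a consonant is.
"kabkiti" ends in a vowel. The stems ending in a vowel (reri → rerien, begbi → begbien, futo → futoen) add -en.
So kabkiti → kabkitien.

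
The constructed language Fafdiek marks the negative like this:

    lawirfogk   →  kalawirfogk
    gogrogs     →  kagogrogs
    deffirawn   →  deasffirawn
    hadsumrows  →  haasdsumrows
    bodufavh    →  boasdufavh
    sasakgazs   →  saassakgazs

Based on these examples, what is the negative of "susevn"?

suassevn

gogrogs and hadsumrows both end in -s yet inflect differently (kagogrogs, haasdsumrows), so the final letter is not what conditions the rule; the second-to-last letter is.
"susevn" has second-to-last letter 'v'. The one such stem in the data (bodufavh → boasdufavh) inserts -as- after the first vowel (as do deffirawn, hadsumrows), so the same rule applies.
So susevn → suassevn.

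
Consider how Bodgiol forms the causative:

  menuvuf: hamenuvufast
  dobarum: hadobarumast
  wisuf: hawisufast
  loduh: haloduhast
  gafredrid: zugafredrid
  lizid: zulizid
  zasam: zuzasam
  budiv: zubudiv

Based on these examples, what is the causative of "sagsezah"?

zusagsezah

"sagsezah" has last vowel 'a'. The one such stem in the data (zasam → zuzasam) adds the prefix zu-, so the same rule applies.
So sagsezah → zusagsezah.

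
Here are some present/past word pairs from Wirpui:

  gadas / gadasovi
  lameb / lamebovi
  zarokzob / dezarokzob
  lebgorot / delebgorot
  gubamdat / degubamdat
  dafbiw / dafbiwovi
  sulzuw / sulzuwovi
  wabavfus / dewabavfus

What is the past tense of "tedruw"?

tedruwovi

"tedruw" has 2 vowels. The stems with 2 vowels (sulzuw → sulzuwovi, lameb → lamebovi, gadas → gadasovi) add -ovi.
So tedruw → tedruwovi.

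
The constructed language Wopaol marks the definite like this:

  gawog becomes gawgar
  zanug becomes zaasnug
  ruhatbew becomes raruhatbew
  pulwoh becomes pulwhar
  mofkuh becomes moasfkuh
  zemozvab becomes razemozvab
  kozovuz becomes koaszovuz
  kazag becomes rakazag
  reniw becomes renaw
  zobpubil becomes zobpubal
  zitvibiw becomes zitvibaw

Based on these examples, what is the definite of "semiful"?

"semiful" has last vowel 'u'. The stems whose last vowel is 'u' (kozovuz → koaszovuz, mofkuh → moasfkuh, zanug → zaasnug) insert -as- after the first vowel.
The other patterns: stems whose last vowel is 'i' change the last vowel to 'a'; stems whose last vowel is 'a' or 'e' add the prefix ra-; stems whose last vowel is 'o' delete the last vowel and add -ar.
So semiful → seasmiful.

seasmiful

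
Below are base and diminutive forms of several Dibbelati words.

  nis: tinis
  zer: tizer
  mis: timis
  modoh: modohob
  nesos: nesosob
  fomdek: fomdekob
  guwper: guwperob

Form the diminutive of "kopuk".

kopukob

"kopuk" has 2 vowels. The stems with 2 vowels (modoh → modohob, nesos → nesosob, fomdek → fomdekob) add -ob.
The other pattern: stems with 1 vowel add the prefix ti-.
So kopuk → kopukob.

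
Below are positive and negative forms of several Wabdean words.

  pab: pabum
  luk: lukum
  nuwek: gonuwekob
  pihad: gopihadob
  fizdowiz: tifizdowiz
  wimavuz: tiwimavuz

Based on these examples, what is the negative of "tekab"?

luk and nuwek both end in -k yet inflect differently (lukum, gonuwekob), so the final letter is not what conditions the rule; the number of vowels is.
"tekab" has 2 vowels. The stems with 2 vowels (nuwek → gonuwekob, pihad → gopihadob) add go- … -ob around the stem.
So tekab → gotekabob.

gotekabob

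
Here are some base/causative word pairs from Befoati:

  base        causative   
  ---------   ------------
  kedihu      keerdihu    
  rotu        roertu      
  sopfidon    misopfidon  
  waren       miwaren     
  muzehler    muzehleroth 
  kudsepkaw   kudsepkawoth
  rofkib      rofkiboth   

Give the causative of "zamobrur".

zamobruroth

waren and muzehler both have last vowel 'e' yet inflect differently (miwaren, muzehleroth), so the last vowel is not what conditions the rule; the final letter is.
"zamobrur" ends in -r. The one such stem in the data (muzehler → muzehleroth) adds -oth, so the same rule applies.
The other patterns: stems ending in -u insert -er- after the first vowel; stems ending in -n add the prefix mi-.
So zamobrur → zamobruroth.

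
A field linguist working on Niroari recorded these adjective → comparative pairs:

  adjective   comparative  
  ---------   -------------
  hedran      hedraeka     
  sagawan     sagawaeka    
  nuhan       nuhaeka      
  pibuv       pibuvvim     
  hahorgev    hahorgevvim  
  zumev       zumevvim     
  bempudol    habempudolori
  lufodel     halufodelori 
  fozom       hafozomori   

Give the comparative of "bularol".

habularolori

"bularol" ends in -l. The stems ending in -l (bempudol → habempudolori, lufodel → halufodelori) add ha- … -ori around the stem.
The other patterns: stems ending in -n drop the final letter and add -eka; stems ending in -v double the final consonant and add -im.
So bularol → habularolori.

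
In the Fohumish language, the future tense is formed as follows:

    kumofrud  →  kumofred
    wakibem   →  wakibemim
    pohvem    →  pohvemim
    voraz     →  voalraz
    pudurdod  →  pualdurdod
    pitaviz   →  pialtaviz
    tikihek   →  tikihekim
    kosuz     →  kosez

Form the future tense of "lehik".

lealhik

kosuz and pitaviz both end in -z yet inflect differently (kosez, pialtaviz), so the final letter is not what conditions the rule; the last vowel is.
"lehik" has last vowel 'i'. The one such stem in the data (pitaviz → pialtaviz) inserts -al- after the first vowel (as do pudurdod, voraz), so the same rule applies.
So lehik → lealhik.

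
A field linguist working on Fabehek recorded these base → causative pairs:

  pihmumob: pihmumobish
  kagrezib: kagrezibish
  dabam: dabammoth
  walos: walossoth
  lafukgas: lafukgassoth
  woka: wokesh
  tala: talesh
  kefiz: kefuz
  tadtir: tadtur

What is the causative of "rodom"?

rodommoth

pihmumob and walos both have last vowel 'o' yet inflect differently (pihmumobish, walossoth), so the last vowel is not what conditions the rule; the final letter is.
"rodom" ends in -m. The one such stem in the data (dabam → dabammoth) doubles the final consonant and adds -oth (as do walos, lafukgas), so the same rule applies.
The other patterns: stems ending in -b add -ish; stems ending in -a drop the final letter and add -esh; stems ending in -r or -z change the last vowel to 'u'.
So rodom → rodommoth.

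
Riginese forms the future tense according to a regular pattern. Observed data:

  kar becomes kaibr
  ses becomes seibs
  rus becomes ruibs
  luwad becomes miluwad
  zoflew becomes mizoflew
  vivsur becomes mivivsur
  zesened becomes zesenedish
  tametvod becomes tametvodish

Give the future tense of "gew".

kar and vivsur both end in -r yet inflect differently (kaibr, mivivsur), so the final letter is not what conditions the rule; the number of vowels is.
"gew" has 1 vowel. The stems with 1 vowel (kar → kaibr, ses → seibs, rus → ruibs) insert -ib- after the first vowel.
So gew → geibw.

geibw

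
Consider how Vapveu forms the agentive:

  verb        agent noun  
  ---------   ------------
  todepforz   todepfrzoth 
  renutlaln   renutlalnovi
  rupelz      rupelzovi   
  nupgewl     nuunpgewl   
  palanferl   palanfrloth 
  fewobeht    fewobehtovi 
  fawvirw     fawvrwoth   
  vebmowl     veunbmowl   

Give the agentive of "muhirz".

muhrzoth

palanferl and nupgewl both end in -l yet inflect differently (palanfrloth, nuunpgewl), so the final letter is not what conditions the rule; the second-to-last letter is.
"muhirz" has second-to-last letter 'r'. The stems whose second-to-last letter is 'r' (fawvirw → fawvrwoth, palanferl → palanfrloth, todepforz → todepfrzoth) delete the last vowel and add -oth.
The other patterns: stems whose second-to-last letter is 'w' insert -un- after the first vowel; stems whose second-to-last letter is 'h' or 'l' add -ovi.
So muhirz → muhrzoth.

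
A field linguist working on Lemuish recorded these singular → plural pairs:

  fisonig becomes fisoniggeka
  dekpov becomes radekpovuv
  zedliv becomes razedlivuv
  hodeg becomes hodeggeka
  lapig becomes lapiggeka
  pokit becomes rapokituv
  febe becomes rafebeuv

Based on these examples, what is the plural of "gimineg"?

fisonig and zedliv both have last vowel 'i' yet inflect differently (fisoniggeka, razedlivuv), so the last vowel is not what conditions the rule; the final letter is.
"gimineg" ends in -g. The stems ending in -g (hodeg → hodeggeka, fisonig → fisoniggeka, lapig → lapiggeka) double the final consonant and add -eka.
The other pattern: stems ending in -e, -t or -v add ra- … -uv around the stem.
So gimineg → gimineggeka.

gimineggeka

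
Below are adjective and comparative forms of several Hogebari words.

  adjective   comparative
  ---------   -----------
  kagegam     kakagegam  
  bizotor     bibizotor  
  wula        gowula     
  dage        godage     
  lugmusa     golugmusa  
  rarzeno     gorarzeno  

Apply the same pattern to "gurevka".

kagegam and wula both have last vowel 'a' yet inflect differently (kakagegam, gowula), so the last vowel is not what conditions the rule; whether the stem ends in a vowel or a consonant is.
"gurevka" ends in a vowel. The stems ending in a vowel (wula → gowula, dage → godage, lugmusa → golugmusa) add the prefix go-.
The other pattern: stems ending in a consonant repeat the first consonant+vowel as a prefix.
So gurevka → gogurevka.

gogurevka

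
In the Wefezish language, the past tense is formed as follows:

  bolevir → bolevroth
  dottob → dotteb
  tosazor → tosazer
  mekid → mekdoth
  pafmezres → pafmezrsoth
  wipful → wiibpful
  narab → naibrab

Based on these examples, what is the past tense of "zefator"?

dottob and narab both end in -b yet inflect differently (dotteb, naibrab), so the final letter is not what conditions the rule; the last vowel is.
"zefator" has last vowel 'o'. The stems whose last vowel is 'o' (tosazor → tosazer, dottob → dotteb) change the last vowel to 'e'.
The other patterns: stems whose last vowel is 'a' or 'u' insert -ib- after the first vowel; stems whose last vowel is 'e' or 'i' delete the last vowel and add -oth.
So zefator → zefater.

zefater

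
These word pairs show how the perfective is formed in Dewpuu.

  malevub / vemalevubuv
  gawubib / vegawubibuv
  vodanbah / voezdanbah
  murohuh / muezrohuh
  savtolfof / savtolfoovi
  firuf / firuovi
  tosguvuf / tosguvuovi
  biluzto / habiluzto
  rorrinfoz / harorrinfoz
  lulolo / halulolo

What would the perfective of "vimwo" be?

"vimwo" ends in -o. The stems ending in -o (biluzto → habiluzto, lulolo → halulolo) add the prefix ha-.
The other patterns: stems ending in -b add ve- … -uv around the stem; stems ending in -h insert -ez- after the first vowel; stems ending in -f drop the final letter and add -ovi.
So vimwo → havimwo.

havimwo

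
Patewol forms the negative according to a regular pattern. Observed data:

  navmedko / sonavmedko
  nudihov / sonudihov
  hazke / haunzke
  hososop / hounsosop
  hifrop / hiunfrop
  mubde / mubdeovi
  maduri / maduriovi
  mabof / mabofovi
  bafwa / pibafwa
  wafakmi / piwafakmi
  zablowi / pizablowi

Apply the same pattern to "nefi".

sonefi

"nefi" begins with n-. The stems beginning with n- (navmedko → sonavmedko, nudihov → sonudihov) add the prefix so-.
The other patterns: stems beginning with h- insert -un- after the first vowel; stems beginning with m- add -ovi; stems beginning with b-, w- or z- add the prefix pi-.
So nefi → sonefi.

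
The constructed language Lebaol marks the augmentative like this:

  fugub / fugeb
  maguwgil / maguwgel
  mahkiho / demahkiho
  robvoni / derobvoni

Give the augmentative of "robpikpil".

maguwgil and robvoni both have last vowel 'i' yet inflect differently (maguwgel, derobvoni), so the last vowel is not what conditions the rule; whether the stem ends in a vowel or a consonant is.
"robpikpil" ends in a consonant. The stems ending in a consonant (fugub → fugeb, maguwgil → maguwgel) change the last vowel to 'e'.
So robpikpil → robpikpel.

robpikpel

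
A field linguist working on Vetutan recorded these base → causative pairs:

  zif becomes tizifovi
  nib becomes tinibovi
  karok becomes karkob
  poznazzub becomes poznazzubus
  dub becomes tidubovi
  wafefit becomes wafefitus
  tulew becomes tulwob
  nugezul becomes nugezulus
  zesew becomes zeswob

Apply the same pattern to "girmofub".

nib and poznazzub both end in -b yet inflect differently (tinibovi, poznazzubus), so the final letter is not what conditions the rule; the number of vowels is.
"girmofub" has 3 vowels. The stems with 3 vowels (nugezul → nugezulus, poznazzub → poznazzubus, wafefit → wafefitus) add -us.
The other patterns: stems with 1 vowel add ti- … -ovi around the stem; stems with 2 vowels delete the last vowel and add -ob.
So girmofub → girmofubus.

girmofubus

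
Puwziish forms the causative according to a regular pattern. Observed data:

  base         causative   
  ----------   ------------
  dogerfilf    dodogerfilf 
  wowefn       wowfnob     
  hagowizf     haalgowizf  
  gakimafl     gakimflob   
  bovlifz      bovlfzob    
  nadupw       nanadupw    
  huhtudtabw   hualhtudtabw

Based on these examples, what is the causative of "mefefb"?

"mefefb" has second-to-last letter 'f'. The stems whose second-to-last letter is 'f' (gakimafl → gakimflob, wowefn → wowfnob, bovlifz → bovlfzob) delete the last vowel and add -ob.
The other patterns: stems whose second-to-last letter is 'l' or 'p' repeat the first consonant+vowel as a prefix; stems whose second-to-last letter is 'b' or 'z' insert -al- after the first vowel.
So mefefb → meffbob.

meffbob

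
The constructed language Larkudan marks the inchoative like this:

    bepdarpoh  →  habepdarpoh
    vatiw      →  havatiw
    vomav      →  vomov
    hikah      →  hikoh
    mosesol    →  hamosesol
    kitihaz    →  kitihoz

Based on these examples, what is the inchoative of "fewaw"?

fewow

"fewaw" has last vowel 'a'. The stems whose last vowel is 'a' (vomav → vomov, kitihaz → kitihoz, hikah → hikoh) change the last vowel to 'o'.
The other pattern: stems whose last vowel is 'i' or 'o' add the prefix ha-.
So fewaw → fewow.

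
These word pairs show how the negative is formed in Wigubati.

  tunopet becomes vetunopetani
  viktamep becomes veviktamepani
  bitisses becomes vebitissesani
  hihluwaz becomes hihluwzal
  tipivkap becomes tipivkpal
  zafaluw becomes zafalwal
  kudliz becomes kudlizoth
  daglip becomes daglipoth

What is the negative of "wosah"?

viktamep and tipivkap both end in -p yet inflect differently (veviktamepani, tipivkpal), so the final letter is not what conditions the rule; the last vowel is.
"wosah" has last vowel 'a'. The stems whose last vowel is 'a' (hihluwaz → hihluwzal, tipivkap → tipivkpal) delete the last vowel and add -al.
The other patterns: stems whose last vowel is 'e' add ve- … -ani around the stem; stems whose last vowel is 'i' add -oth.
So wosah → woshal.

woshal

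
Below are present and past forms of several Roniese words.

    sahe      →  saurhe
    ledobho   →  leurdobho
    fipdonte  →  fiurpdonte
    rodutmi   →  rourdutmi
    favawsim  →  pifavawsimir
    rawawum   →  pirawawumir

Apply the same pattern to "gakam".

"gakam" ends in a consonant. The stems ending in a consonant (favawsim → pifavawsimir, rawawum → pirawawumir) add pi- … -ir around the stem.
So gakam → pigakamir.

pigakamir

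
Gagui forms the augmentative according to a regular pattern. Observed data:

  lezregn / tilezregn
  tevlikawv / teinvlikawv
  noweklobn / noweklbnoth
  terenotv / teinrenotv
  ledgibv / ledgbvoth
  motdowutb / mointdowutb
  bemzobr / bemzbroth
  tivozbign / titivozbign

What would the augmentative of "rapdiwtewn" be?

rainpdiwtewn

terenotv and ledgibv both end in -v yet inflect differently (teinrenotv, ledgbvoth), so the final letter is not what conditions the rule; the second-to-last letter is.
"rapdiwtewn" has second-to-last letter 'w'. The one such stem in the data (tevlikawv → teinvlikawv) inserts -in- after the first vowel (as do terenotv, motdowutb), so the same rule applies.
So rapdiwtewn → rainpdiwtewn.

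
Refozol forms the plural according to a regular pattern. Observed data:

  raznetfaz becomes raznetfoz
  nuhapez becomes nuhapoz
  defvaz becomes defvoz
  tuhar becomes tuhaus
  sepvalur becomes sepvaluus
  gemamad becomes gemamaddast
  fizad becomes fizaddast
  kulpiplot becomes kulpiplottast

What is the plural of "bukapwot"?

raznetfaz and tuhar both have last vowel 'a' yet inflect differently (raznetfoz, tuhaus), so the last vowel is not what conditions the rule; the final letter is.
"bukapwot" ends in -t. The one such stem in the data (kulpiplot → kulpiplottast) doubles the final consonant and adds -ast (as do gemamad, fizad), so the same rule applies.
The other patterns: stems ending in -z change the last vowel to 'o'; stems ending in -r drop the final letter and add -us.
So bukapwot → bukapwottast.

bukapwottast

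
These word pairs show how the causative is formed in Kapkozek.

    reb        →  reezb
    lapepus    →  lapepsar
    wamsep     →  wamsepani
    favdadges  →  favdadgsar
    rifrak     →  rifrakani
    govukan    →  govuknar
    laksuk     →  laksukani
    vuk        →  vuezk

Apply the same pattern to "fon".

foezn

"fon" has 1 vowel. The stems with 1 vowel (vuk → vuezk, reb → reezb) insert -ez- after the first vowel.
The other patterns: stems with 2 vowels add -ani; stems with 3 vowels delete the last vowel and add -ar.
So fon → foezn.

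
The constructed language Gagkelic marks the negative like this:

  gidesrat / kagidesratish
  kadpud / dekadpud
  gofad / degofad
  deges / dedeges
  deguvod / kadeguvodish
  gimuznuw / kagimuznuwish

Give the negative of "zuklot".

"zuklot" has 2 vowels. The stems with 2 vowels (gofad → degofad, deges → dedeges, kadpud → dekadpud) add the prefix de-.
So zuklot → dezuklot.

dezuklot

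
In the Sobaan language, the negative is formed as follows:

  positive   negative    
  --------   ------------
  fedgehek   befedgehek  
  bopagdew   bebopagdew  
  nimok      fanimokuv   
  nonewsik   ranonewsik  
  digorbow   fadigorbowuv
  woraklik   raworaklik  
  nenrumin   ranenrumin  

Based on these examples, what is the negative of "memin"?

"memin" has last vowel 'i'. The stems whose last vowel is 'i' (woraklik → raworaklik, nonewsik → ranonewsik, nenrumin → ranenrumin) add the prefix ra-.
The other patterns: stems whose last vowel is 'o' add fa- … -uv around the stem; stems whose last vowel is 'e' add the prefix be-.
So memin → ramemin.

ramemin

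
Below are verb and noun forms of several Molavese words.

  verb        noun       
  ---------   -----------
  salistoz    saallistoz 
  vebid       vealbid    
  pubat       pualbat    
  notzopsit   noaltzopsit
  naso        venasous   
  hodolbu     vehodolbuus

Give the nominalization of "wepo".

vewepous

salistoz and naso both have last vowel 'o' yet inflect differently (saallistoz, venasous), so the last vowel is not what conditions the rule; whether the stem ends in a vowel or a consonant is.
"wepo" ends in a vowel. The stems ending in a vowel (naso → venasous, hodolbu → vehodolbuus) add ve- … -us around the stem.
So wepo → vewepous.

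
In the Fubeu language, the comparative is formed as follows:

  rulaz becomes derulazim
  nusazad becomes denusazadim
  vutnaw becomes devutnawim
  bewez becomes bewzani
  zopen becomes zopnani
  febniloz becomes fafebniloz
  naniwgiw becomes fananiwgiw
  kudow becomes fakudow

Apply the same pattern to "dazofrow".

fadazofrow

rulaz and bewez both end in -z yet inflect differently (derulazim, bewzani), so the final letter is not what conditions the rule; the last vowel is.
"dazofrow" has last vowel 'o'. The stems whose last vowel is 'o' (febniloz → fafebniloz, kudow → fakudow) add the prefix fa-.
The other patterns: stems whose last vowel is 'a' add de- … -im around the stem; stems whose last vowel is 'e' delete the last vowel and add -ani.
So dazofrow → fadazofrow.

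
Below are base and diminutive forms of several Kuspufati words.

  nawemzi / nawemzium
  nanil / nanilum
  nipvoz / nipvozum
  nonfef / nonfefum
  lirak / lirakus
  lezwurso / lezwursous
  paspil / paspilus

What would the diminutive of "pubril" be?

nanil and paspil both end in -l yet inflect differently (nanilum, paspilus), so the final letter is not what conditions the rule; the first letter is.
"pubril" begins with p-. The one such stem in the data (paspil → paspilus) adds -us, so the same rule applies.
The other pattern: stems beginning with n- add -um.
So pubril → pubrilus.

pubrilus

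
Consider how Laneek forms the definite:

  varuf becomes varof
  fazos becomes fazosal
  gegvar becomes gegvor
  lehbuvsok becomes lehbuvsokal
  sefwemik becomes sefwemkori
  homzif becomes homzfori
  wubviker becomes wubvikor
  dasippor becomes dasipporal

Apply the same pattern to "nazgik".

nazgkori

"nazgik" has last vowel 'i'. The stems whose last vowel is 'i' (sefwemik → sefwemkori, homzif → homzfori) delete the last vowel and add -ori.
The other patterns: stems whose last vowel is 'o' add -al; stems whose last vowel is 'a', 'e' or 'u' change the last vowel to 'o'.
So nazgik → nazgkori.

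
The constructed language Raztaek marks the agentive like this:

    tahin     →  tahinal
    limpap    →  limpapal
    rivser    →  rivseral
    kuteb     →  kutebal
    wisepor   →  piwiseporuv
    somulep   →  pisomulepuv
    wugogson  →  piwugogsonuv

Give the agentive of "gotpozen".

rivser and wisepor both end in -r yet inflect differently (rivseral, piwiseporuv), so the final letter is not what conditions the rule; the number of vowels is.
"gotpozen" has 3 vowels. The stems with 3 vowels (wisepor → piwiseporuv, somulep → pisomulepuv, wugogson → piwugogsonuv) add pi- … -uv around the stem.
So gotpozen → pigotpozenuv.

pigotpozenuv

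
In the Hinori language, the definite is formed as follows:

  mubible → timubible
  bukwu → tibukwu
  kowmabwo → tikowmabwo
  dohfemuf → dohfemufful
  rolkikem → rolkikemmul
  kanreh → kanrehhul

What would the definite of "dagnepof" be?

dagnepofful

mubible and rolkikem both have last vowel 'e' yet inflect differently (timubible, rolkikemmul), so the last vowel is not what conditions the rule; whether the stem ends in a vowel or a consonant is.
"dagnepof" ends in a consonant. The stems ending in a consonant (rolkikem → rolkikemmul, kanreh → kanrehhul, dohfemuf → dohfemufful) double the final consonant and add -ul.
The other pattern: stems ending in a vowel add the prefix ti-.
So dagnepof → dagnepofful.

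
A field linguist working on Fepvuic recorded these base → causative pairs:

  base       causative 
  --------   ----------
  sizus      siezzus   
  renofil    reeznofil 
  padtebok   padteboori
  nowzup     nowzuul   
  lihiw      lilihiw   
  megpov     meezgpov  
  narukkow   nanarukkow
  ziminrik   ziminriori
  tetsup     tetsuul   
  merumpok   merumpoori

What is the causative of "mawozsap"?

narukkow and merumpok both have last vowel 'o' yet inflect differently (nanarukkow, merumpoori), so the last vowel is not what conditions the rule; the final letter is.
"mawozsap" ends in -p. The stems ending in -p (tetsup → tetsuul, nowzup → nowzuul) drop the final letter and add -ul.
So mawozsap → mawozsaul.

mawozsaul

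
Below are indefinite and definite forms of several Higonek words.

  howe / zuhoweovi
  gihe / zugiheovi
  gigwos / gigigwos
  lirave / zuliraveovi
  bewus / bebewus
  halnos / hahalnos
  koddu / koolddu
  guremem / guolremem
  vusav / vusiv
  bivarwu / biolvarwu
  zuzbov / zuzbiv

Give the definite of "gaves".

gagaves

gigwos and zuzbov both have last vowel 'o' yet inflect differently (gigigwos, zuzbiv), so the last vowel is not what conditions the rule; the final letter is.
"gaves" ends in -s. The stems ending in -s (gigwos → gigigwos, halnos → hahalnos, bewus → bebewus) repeat the first consonant+vowel as a prefix.
The other patterns: stems ending in -e add zu- … -ovi around the stem; stems ending in -v change the last vowel to 'i'; stems ending in -m or -u insert -ol- after the first vowel.
So gaves → gagaves.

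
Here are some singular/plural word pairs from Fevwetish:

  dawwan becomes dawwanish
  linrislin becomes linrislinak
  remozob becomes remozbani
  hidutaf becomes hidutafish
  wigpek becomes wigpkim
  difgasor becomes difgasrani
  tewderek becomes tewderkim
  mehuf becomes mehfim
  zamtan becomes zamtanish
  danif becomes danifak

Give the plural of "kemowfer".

"kemowfer" has last vowel 'e'. The stems whose last vowel is 'e' (tewderek → tewderkim, wigpek → wigpkim) delete the last vowel and add -im.
The other patterns: stems whose last vowel is 'o' delete the last vowel and add -ani; stems whose last vowel is 'i' add -ak; stems whose last vowel is 'a' add -ish.
So kemowfer → kemowfrim.

kemowfrim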